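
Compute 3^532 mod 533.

3^1 ≡ 3 (mod 533)
3^2 ≡ 3^2 = 9 ≡ 9 (mod 533)
3^4 ≡ 9^2 = 81 ≡ 81 (mod 533)
3^8 ≡ 81^2 = 6561 ≡ 165 (mod 533)
3^16 ≡ 165^2 = 27225 ≡ 42 (mod 533)
3^32 ≡ 42^2 = 1764 ≡ 165 (mod 533)
3^64 ≡ 165^2 = 27225 ≡ 42 (mod 533)
3^128 ≡ 42^2 = 1764 ≡ 165 (mod 533)
3^256 ≡ 165^2 = 27225 ≡ 42 (mod 533)
3^512 ≡ 42^2 = 1764 ≡ 165 (mod 533)
532 = 512 + 16 + 4 in binary powers of 2.
So 3^532 ≡ 165 · 42 · 81 ≡ 81 (mod 533).
Since 81 ≠ 1, base 3 is a Fermat witness: 533 is composite.

81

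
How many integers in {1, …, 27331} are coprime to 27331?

27000

Factor: 27331 = 151 · 181.
φ(27331) = (151−1) · (181−1) = 150 · 180 = 27000.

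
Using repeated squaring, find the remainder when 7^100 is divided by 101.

7^1 ≡ 7 (mod 101)
7^2 ≡ 7^2 = 49 ≡ 49 (mod 101)
7^4 ≡ 49^2 = 2401 ≡ 78 (mod 101)
7^8 ≡ 78^2 = 6084 ≡ 24 (mod 101)
7^16 ≡ 24^2 = 576 ≡ 71 (mod 101)
7^32 ≡ 71^2 = 5041 ≡ 92 (mod 101)
7^64 ≡ 92^2 = 8464 ≡ 81 (mod 101)
100 = 64 + 32 + 4 in binary powers of 2.
So 7^100 ≡ 81 · 92 · 78 ≡ 1 (mod 101).
Since the result is 1, base 7 gives no evidence that 101 is composite.

1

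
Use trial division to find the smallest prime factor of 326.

2

326 is even: 2 divides it.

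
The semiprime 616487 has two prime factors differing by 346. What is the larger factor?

977

Since p = q + 346, we have 616487 = q(q + 346), so q² + 346q − 616487 = 0.
Discriminant: 346² + 4·616487 = 119716 + 2465948 = 2585664; √2585664 = 1608.
q = (−346 + 1608)/2 = 631, and p = q + 346 = 977.
Check: 631 · 977 = 616487.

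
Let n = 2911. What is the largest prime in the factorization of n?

71

2911 = 41 · 71
71 is prime.
So 2911 = 41 · 71; the largest prime factor is 71.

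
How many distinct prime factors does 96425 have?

96425 = 5^2 · 3857
3857 = 7 · 551
551 = 19 · 29
96425 = 5^2 · 7 · 19 · 29, which has 4 distinct prime factors.

4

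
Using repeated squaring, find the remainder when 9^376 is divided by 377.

256

9^1 ≡ 9 (mod 377)
9^2 ≡ 9^2 = 81 ≡ 81 (mod 377)
9^4 ≡ 81^2 = 6561 ≡ 152 (mod 377)
9^8 ≡ 152^2 = 23104 ≡ 107 (mod 377)
9^16 ≡ 107^2 = 11449 ≡ 139 (mod 377)
9^32 ≡ 139^2 = 19321 ≡ 94 (mod 377)
9^64 ≡ 94^2 = 8836 ≡ 165 (mod 377)
9^128 ≡ 165^2 = 27225 ≡ 81 (mod 377)
9^256 ≡ 81^2 = 6561 ≡ 152 (mod 377)
376 = 256 + 64 + 32 + 16 + 8 in binary powers of 2.
So 9^376 ≡ 152 · 165 · 94 · 139 · 107 ≡ 256 (mod 377).
Since 256 ≠ 1, base 9 is a Fermat witness: 377 is composite.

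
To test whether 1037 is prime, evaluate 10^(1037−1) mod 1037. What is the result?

744

10^1 ≡ 10 (mod 1037)
10^2 ≡ 10^2 = 100 ≡ 100 (mod 1037)
10^4 ≡ 100^2 = 10000 ≡ 667 (mod 1037)
10^8 ≡ 667^2 = 444889 ≡ 16 (mod 1037)
10^16 ≡ 16^2 = 256 ≡ 256 (mod 1037)
10^32 ≡ 256^2 = 65536 ≡ 205 (mod 1037)
10^64 ≡ 205^2 = 42025 ≡ 545 (mod 1037)
10^128 ≡ 545^2 = 297025 ≡ 443 (mod 1037)
10^256 ≡ 443^2 = 196249 ≡ 256 (mod 1037)
10^512 ≡ 256^2 = 65536 ≡ 205 (mod 1037)
10^1024 ≡ 205^2 = 42025 ≡ 545 (mod 1037)
1036 = 1024 + 8 + 4 in binary powers of 2.
So 10^1036 ≡ 545 · 16 · 667 ≡ 744 (mod 1037).
Since 744 ≠ 1, base 10 is a Fermat witness: 1037 is composite.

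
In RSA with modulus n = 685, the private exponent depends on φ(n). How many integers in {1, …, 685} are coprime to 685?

544

Factor: 685 = 5 · 137.
φ(685) = (5−1) · (137−1) = 4 · 136 = 544.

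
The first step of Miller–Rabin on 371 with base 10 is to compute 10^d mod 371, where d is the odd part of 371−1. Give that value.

371 − 1 = 370 = 2^1 · 185, so d = 185.
10^1 ≡ 10 (mod 371)
10^2 ≡ 10^2 = 100 ≡ 100 (mod 371)
10^4 ≡ 100^2 = 10000 ≡ 354 (mod 371)
10^8 ≡ 354^2 = 125316 ≡ 289 (mod 371)
10^16 ≡ 289^2 = 83521 ≡ 46 (mod 371)
10^32 ≡ 46^2 = 2116 ≡ 261 (mod 371)
10^64 ≡ 261^2 = 68121 ≡ 228 (mod 371)
10^128 ≡ 228^2 = 51984 ≡ 44 (mod 371)
185 = 128 + 32 + 16 + 8 + 1 in binary powers of 2.
So 10^185 ≡ 44 · 261 · 46 · 289 · 10 ≡ 152 (mod 371).
Squaring chain: 152; never reaches −1, so base 10 is a Miller–Rabin witness that 371 is composite.

152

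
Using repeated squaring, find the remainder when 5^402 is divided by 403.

311

5^1 ≡ 5 (mod 403)
5^2 ≡ 5^2 = 25 ≡ 25 (mod 403)
5^4 ≡ 25^2 = 625 ≡ 222 (mod 403)
5^8 ≡ 222^2 = 49284 ≡ 118 (mod 403)
5^16 ≡ 118^2 = 13924 ≡ 222 (mod 403)
5^32 ≡ 222^2 = 49284 ≡ 118 (mod 403)
5^64 ≡ 118^2 = 13924 ≡ 222 (mod 403)
5^128 ≡ 222^2 = 49284 ≡ 118 (mod 403)
5^256 ≡ 118^2 = 13924 ≡ 222 (mod 403)
402 = 256 + 128 + 16 + 2 in binary powers of 2.
So 5^402 ≡ 222 · 118 · 222 · 25 ≡ 311 (mod 403).
Since 311 ≠ 1, base 5 is a Fermat witness: 403 is composite.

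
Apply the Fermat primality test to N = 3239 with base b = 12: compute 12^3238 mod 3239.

12^1 ≡ 12 (mod 3239)
12^2 ≡ 12^2 = 144 ≡ 144 (mod 3239)
12^4 ≡ 144^2 = 20736 ≡ 1302 (mod 3239)
12^8 ≡ 1302^2 = 1695204 ≡ 1207 (mod 3239)
12^16 ≡ 1207^2 = 1456849 ≡ 2538 (mod 3239)
12^32 ≡ 2538^2 = 6441444 ≡ 2312 (mod 3239)
12^64 ≡ 2312^2 = 5345344 ≡ 994 (mod 3239)
12^128 ≡ 994^2 = 988036 ≡ 141 (mod 3239)
12^256 ≡ 141^2 = 19881 ≡ 447 (mod 3239)
12^512 ≡ 447^2 = 199809 ≡ 2230 (mod 3239)
12^1024 ≡ 2230^2 = 4972900 ≡ 1035 (mod 3239)
12^2048 ≡ 1035^2 = 1071225 ≡ 2355 (mod 3239)
3238 = 2048 + 1024 + 128 + 32 + 4 + 2 in binary powers of 2.
So 12^3238 ≡ 2355 · 1035 · 141 · 2312 · 1302 · 144 ≡ 699 (mod 3239).
Since 699 ≠ 1, base 12 is a Fermat witness: 3239 is composite.

699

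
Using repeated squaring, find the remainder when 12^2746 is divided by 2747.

12^1 ≡ 12 (mod 2747)
12^2 ≡ 12^2 = 144 ≡ 144 (mod 2747)
12^4 ≡ 144^2 = 20736 ≡ 1507 (mod 2747)
12^8 ≡ 1507^2 = 2271049 ≡ 2027 (mod 2747)
12^16 ≡ 2027^2 = 4108729 ≡ 1964 (mod 2747)
12^32 ≡ 1964^2 = 3857296 ≡ 508 (mod 2747)
12^64 ≡ 508^2 = 258064 ≡ 2593 (mod 2747)
12^128 ≡ 2593^2 = 6723649 ≡ 1740 (mod 2747)
12^256 ≡ 1740^2 = 3027600 ≡ 406 (mod 2747)
12^512 ≡ 406^2 = 164836 ≡ 16 (mod 2747)
12^1024 ≡ 16^2 = 256 ≡ 256 (mod 2747)
12^2048 ≡ 256^2 = 65536 ≡ 2355 (mod 2747)
2746 = 2048 + 512 + 128 + 32 + 16 + 8 + 2 in binary powers of 2.
So 12^2746 ≡ 2355 · 16 · 1740 · 508 · 1964 · 2027 · 144 ≡ 2137 (mod 2747).
Since 2137 ≠ 1, base 12 is a Fermat witness: 2747 is composite.

2137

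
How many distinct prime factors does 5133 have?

5133 = 3 · 1711
1711 = 29 · 59
5133 = 3 · 29 · 59, which has 3 distinct prime factors.

3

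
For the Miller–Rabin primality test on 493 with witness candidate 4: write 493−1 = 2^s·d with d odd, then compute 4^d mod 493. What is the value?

493 − 1 = 492 = 2^2 · 123, so d = 123.
4^1 ≡ 4 (mod 493)
4^2 ≡ 4^2 = 16 ≡ 16 (mod 493)
4^4 ≡ 16^2 = 256 ≡ 256 (mod 493)
4^8 ≡ 256^2 = 65536 ≡ 460 (mod 493)
4^16 ≡ 460^2 = 211600 ≡ 103 (mod 493)
4^32 ≡ 103^2 = 10609 ≡ 256 (mod 493)
4^64 ≡ 256^2 = 65536 ≡ 460 (mod 493)
123 = 64 + 32 + 16 + 8 + 2 + 1 in binary powers of 2.
So 4^123 ≡ 460 · 256 · 103 · 460 · 16 · 4 ≡ 353 (mod 493).
Squaring chain: 353 → 373; never reaches −1, so base 4 is a Miller–Rabin witness that 493 is composite.

353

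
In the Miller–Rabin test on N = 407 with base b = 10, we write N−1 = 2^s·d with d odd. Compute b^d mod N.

407 − 1 = 406 = 2^1 · 203, so d = 203.
10^1 ≡ 10 (mod 407)
10^2 ≡ 10^2 = 100 ≡ 100 (mod 407)
10^4 ≡ 100^2 = 10000 ≡ 232 (mod 407)
10^8 ≡ 232^2 = 53824 ≡ 100 (mod 407)
10^16 ≡ 100^2 = 10000 ≡ 232 (mod 407)
10^32 ≡ 232^2 = 53824 ≡ 100 (mod 407)
10^64 ≡ 100^2 = 10000 ≡ 232 (mod 407)
10^128 ≡ 232^2 = 53824 ≡ 100 (mod 407)
203 = 128 + 64 + 8 + 2 + 1 in binary powers of 2.
So 10^203 ≡ 100 · 232 · 100 · 100 · 10 ≡ 285 (mod 407).
Squaring chain: 285; never reaches −1, so base 10 is a Miller–Rabin witness that 407 is composite.

285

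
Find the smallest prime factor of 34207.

79

34207 is odd.
Digit sum 16, not divisible by 3.
Ends in 7: not divisible by 5.
7: 34207 = 7·4886 + 5
11: 34207 = 11·3109 + 8
13: 34207 = 13·2631 + 4
17: 34207 = 17·2012 + 3
19: 34207 = 19·1800 + 7
23: 34207 = 23·1487 + 6
29: 34207 = 29·1179 + 16
31: 34207 = 31·1103 + 14
37: 34207 = 37·924 + 19
41: 34207 = 41·834 + 13
43: 34207 = 43·795 + 22
47: 34207 = 47·727 + 38
53: 34207 = 53·645 + 22
59: 34207 = 59·579 + 46
61: 34207 = 61·560 + 47
67: 34207 = 67·510 + 37
71: 34207 = 71·481 + 56
73: 34207 = 73·468 + 43
79: 34207 = 79·433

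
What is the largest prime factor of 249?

83

249 = 3 · 83
83 is prime.
So 249 = 3 · 83; the largest prime factor is 83.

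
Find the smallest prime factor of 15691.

13

15691 is odd.
Digit sum 22, not divisible by 3.
Ends in 1: not divisible by 5.
7: 15691 = 7·2241 + 4
11: 15691 = 11·1426 + 5
13: 15691 = 13·1207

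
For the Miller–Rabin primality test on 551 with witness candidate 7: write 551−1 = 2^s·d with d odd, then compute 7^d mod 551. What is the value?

551 − 1 = 550 = 2^1 · 275, so d = 275.
7^1 ≡ 7 (mod 551)
7^2 ≡ 7^2 = 49 ≡ 49 (mod 551)
7^4 ≡ 49^2 = 2401 ≡ 197 (mod 551)
7^8 ≡ 197^2 = 38809 ≡ 239 (mod 551)
7^16 ≡ 239^2 = 57121 ≡ 368 (mod 551)
7^32 ≡ 368^2 = 135424 ≡ 429 (mod 551)
7^64 ≡ 429^2 = 184041 ≡ 7 (mod 551)
7^128 ≡ 7^2 = 49 ≡ 49 (mod 551)
7^256 ≡ 49^2 = 2401 ≡ 197 (mod 551)
275 = 256 + 16 + 2 + 1 in binary powers of 2.
So 7^275 ≡ 197 · 368 · 49 · 7 ≡ 49 (mod 551).
Squaring chain: 49; never reaches −1, so base 7 is a Miller–Rabin witness that 551 is composite.

49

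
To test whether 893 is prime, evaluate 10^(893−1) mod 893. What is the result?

332

10^1 ≡ 10 (mod 893)
10^2 ≡ 10^2 = 100 ≡ 100 (mod 893)
10^4 ≡ 100^2 = 10000 ≡ 177 (mod 893)
10^8 ≡ 177^2 = 31329 ≡ 74 (mod 893)
10^16 ≡ 74^2 = 5476 ≡ 118 (mod 893)
10^32 ≡ 118^2 = 13924 ≡ 529 (mod 893)
10^64 ≡ 529^2 = 279841 ≡ 332 (mod 893)
10^128 ≡ 332^2 = 110224 ≡ 385 (mod 893)
10^256 ≡ 385^2 = 148225 ≡ 880 (mod 893)
10^512 ≡ 880^2 = 774400 ≡ 169 (mod 893)
892 = 512 + 256 + 64 + 32 + 16 + 8 + 4 in binary powers of 2.
So 10^892 ≡ 169 · 880 · 332 · 529 · 118 · 74 · 177 ≡ 332 (mod 893).
Since 332 ≠ 1, base 10 is a Fermat witness: 893 is composite.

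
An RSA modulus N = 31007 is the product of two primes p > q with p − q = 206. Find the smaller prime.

101

Since p = q + 206, we have 31007 = q(q + 206), so q² + 206q − 31007 = 0.
Discriminant: 206² + 4·31007 = 42436 + 124028 = 166464; √166464 = 408.
q = (−206 + 408)/2 = 101, and p = q + 206 = 307.
Check: 101 · 307 = 31007.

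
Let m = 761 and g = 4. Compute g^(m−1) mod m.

1

4^1 ≡ 4 (mod 761)
4^2 ≡ 4^2 = 16 ≡ 16 (mod 761)
4^4 ≡ 16^2 = 256 ≡ 256 (mod 761)
4^8 ≡ 256^2 = 65536 ≡ 90 (mod 761)
4^16 ≡ 90^2 = 8100 ≡ 490 (mod 761)
4^32 ≡ 490^2 = 240100 ≡ 385 (mod 761)
4^64 ≡ 385^2 = 148225 ≡ 591 (mod 761)
4^128 ≡ 591^2 = 349281 ≡ 743 (mod 761)
4^256 ≡ 743^2 = 552049 ≡ 324 (mod 761)
4^512 ≡ 324^2 = 104976 ≡ 719 (mod 761)
760 = 512 + 128 + 64 + 32 + 16 + 8 in binary powers of 2.
So 4^760 ≡ 719 · 743 · 591 · 385 · 490 · 90 ≡ 1 (mod 761).
Since the result is 1, base 4 gives no evidence that 761 is composite.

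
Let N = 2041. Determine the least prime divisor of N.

13

2041 is odd.
Digit sum 7, not divisible by 3.
Ends in 1: not divisible by 5.
7: 2041 = 7·291 + 4
11: 2041 = 11·185 + 6
13: 2041 = 13·157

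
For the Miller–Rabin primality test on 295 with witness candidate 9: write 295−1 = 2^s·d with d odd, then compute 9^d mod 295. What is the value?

295 − 1 = 294 = 2^1 · 147, so d = 147.
9^1 ≡ 9 (mod 295)
9^2 ≡ 9^2 = 81 ≡ 81 (mod 295)
9^4 ≡ 81^2 = 6561 ≡ 71 (mod 295)
9^8 ≡ 71^2 = 5041 ≡ 26 (mod 295)
9^16 ≡ 26^2 = 676 ≡ 86 (mod 295)
9^32 ≡ 86^2 = 7396 ≡ 21 (mod 295)
9^64 ≡ 21^2 = 441 ≡ 146 (mod 295)
9^128 ≡ 146^2 = 21316 ≡ 76 (mod 295)
147 = 128 + 16 + 2 + 1 in binary powers of 2.
So 9^147 ≡ 76 · 86 · 81 · 9 ≡ 199 (mod 295).
Squaring chain: 199; never reaches −1, so base 9 is a Miller–Rabin witness that 295 is composite.

199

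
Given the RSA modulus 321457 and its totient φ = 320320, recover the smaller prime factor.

φ(n) = (p−1)(q−1) = n − (p+q) + 1, so p + q = 321457 − 320320 + 1 = 1138.
p and q are the roots of t² − 1138t + 321457 = 0.
Discriminant: 1138² − 4·321457 = 1295044 − 1285828 = 9216; √9216 = 96.
q = (1138 − 96)/2 = 521, p = (1138 + 96)/2 = 617.
Check: 521 · 617 = 321457.

521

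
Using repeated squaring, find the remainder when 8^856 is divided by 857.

1

8^1 ≡ 8 (mod 857)
8^2 ≡ 8^2 = 64 ≡ 64 (mod 857)
8^4 ≡ 64^2 = 4096 ≡ 668 (mod 857)
8^8 ≡ 668^2 = 446224 ≡ 584 (mod 857)
8^16 ≡ 584^2 = 341056 ≡ 827 (mod 857)
8^32 ≡ 827^2 = 683929 ≡ 43 (mod 857)
8^64 ≡ 43^2 = 1849 ≡ 135 (mod 857)
8^128 ≡ 135^2 = 18225 ≡ 228 (mod 857)
8^256 ≡ 228^2 = 51984 ≡ 564 (mod 857)
8^512 ≡ 564^2 = 318096 ≡ 149 (mod 857)
856 = 512 + 256 + 64 + 16 + 8 in binary powers of 2.
So 8^856 ≡ 149 · 564 · 135 · 827 · 584 ≡ 1 (mod 857).
Since the result is 1, base 8 gives no evidence that 857 is composite.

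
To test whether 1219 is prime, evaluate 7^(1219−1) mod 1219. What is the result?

7^1 ≡ 7 (mod 1219)
7^2 ≡ 7^2 = 49 ≡ 49 (mod 1219)
7^4 ≡ 49^2 = 2401 ≡ 1182 (mod 1219)
7^8 ≡ 1182^2 = 1397124 ≡ 150 (mod 1219)
7^16 ≡ 150^2 = 22500 ≡ 558 (mod 1219)
7^32 ≡ 558^2 = 311364 ≡ 519 (mod 1219)
7^64 ≡ 519^2 = 269361 ≡ 1181 (mod 1219)
7^128 ≡ 1181^2 = 1394761 ≡ 225 (mod 1219)
7^256 ≡ 225^2 = 50625 ≡ 646 (mod 1219)
7^512 ≡ 646^2 = 417316 ≡ 418 (mod 1219)
7^1024 ≡ 418^2 = 174724 ≡ 407 (mod 1219)
1218 = 1024 + 128 + 64 + 2 in binary powers of 2.
So 7^1218 ≡ 407 · 225 · 1181 · 49 ≡ 1070 (mod 1219).
Since 1070 ≠ 1, base 7 is a Fermat witness: 1219 is composite.

1070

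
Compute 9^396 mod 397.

9^1 ≡ 9 (mod 397)
9^2 ≡ 9^2 = 81 ≡ 81 (mod 397)
9^4 ≡ 81^2 = 6561 ≡ 209 (mod 397)
9^8 ≡ 209^2 = 43681 ≡ 11 (mod 397)
9^16 ≡ 11^2 = 121 ≡ 121 (mod 397)
9^32 ≡ 121^2 = 14641 ≡ 349 (mod 397)
9^64 ≡ 349^2 = 121801 ≡ 319 (mod 397)
9^128 ≡ 319^2 = 101761 ≡ 129 (mod 397)
9^256 ≡ 129^2 = 16641 ≡ 364 (mod 397)
396 = 256 + 128 + 8 + 4 in binary powers of 2.
So 9^396 ≡ 364 · 129 · 11 · 209 ≡ 1 (mod 397).
Since the result is 1, base 9 gives no evidence that 397 is composite.

1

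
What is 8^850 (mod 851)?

8^1 ≡ 8 (mod 851)
8^2 ≡ 8^2 = 64 ≡ 64 (mod 851)
8^4 ≡ 64^2 = 4096 ≡ 692 (mod 851)
8^8 ≡ 692^2 = 478864 ≡ 602 (mod 851)
8^16 ≡ 602^2 = 362404 ≡ 729 (mod 851)
8^32 ≡ 729^2 = 531441 ≡ 417 (mod 851)
8^64 ≡ 417^2 = 173889 ≡ 285 (mod 851)
8^128 ≡ 285^2 = 81225 ≡ 380 (mod 851)
8^256 ≡ 380^2 = 144400 ≡ 581 (mod 851)
8^512 ≡ 581^2 = 337561 ≡ 565 (mod 851)
850 = 512 + 256 + 64 + 16 + 2 in binary powers of 2.
So 8^850 ≡ 565 · 581 · 285 · 729 · 64 ≡ 788 (mod 851).
Since 788 ≠ 1, base 8 is a Fermat witness: 851 is composite.

788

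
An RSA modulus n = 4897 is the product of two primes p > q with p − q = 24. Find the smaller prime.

59

Since p = q + 24, we have 4897 = q(q + 24), so q² + 24q − 4897 = 0.
Discriminant: 24² + 4·4897 = 576 + 19588 = 20164; √20164 = 142.
q = (−24 + 142)/2 = 59, and p = q + 24 = 83.
Check: 59 · 83 = 4897.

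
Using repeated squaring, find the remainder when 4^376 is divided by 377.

165

4^1 ≡ 4 (mod 377)
4^2 ≡ 4^2 = 16 ≡ 16 (mod 377)
4^4 ≡ 16^2 = 256 ≡ 256 (mod 377)
4^8 ≡ 256^2 = 65536 ≡ 315 (mod 377)
4^16 ≡ 315^2 = 99225 ≡ 74 (mod 377)
4^32 ≡ 74^2 = 5476 ≡ 198 (mod 377)
4^64 ≡ 198^2 = 39204 ≡ 373 (mod 377)
4^128 ≡ 373^2 = 139129 ≡ 16 (mod 377)
4^256 ≡ 16^2 = 256 ≡ 256 (mod 377)
376 = 256 + 64 + 32 + 16 + 8 in binary powers of 2.
So 4^376 ≡ 256 · 373 · 198 · 74 · 315 ≡ 165 (mod 377).
Since 165 ≠ 1, base 4 is a Fermat witness: 377 is composite.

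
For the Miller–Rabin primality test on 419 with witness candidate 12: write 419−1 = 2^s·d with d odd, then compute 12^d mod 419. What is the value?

1

419 − 1 = 418 = 2^1 · 209, so d = 209.
12^1 ≡ 12 (mod 419)
12^2 ≡ 12^2 = 144 ≡ 144 (mod 419)
12^4 ≡ 144^2 = 20736 ≡ 205 (mod 419)
12^8 ≡ 205^2 = 42025 ≡ 125 (mod 419)
12^16 ≡ 125^2 = 15625 ≡ 122 (mod 419)
12^32 ≡ 122^2 = 14884 ≡ 219 (mod 419)
12^64 ≡ 219^2 = 47961 ≡ 195 (mod 419)
12^128 ≡ 195^2 = 38025 ≡ 315 (mod 419)
209 = 128 + 64 + 16 + 1 in binary powers of 2.
So 12^209 ≡ 315 · 195 · 122 · 12 ≡ 1 (mod 419).
Since 12^d ≡ 1 (mod 419), base 12 does not prove 419 composite.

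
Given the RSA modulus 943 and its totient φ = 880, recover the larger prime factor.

41

φ(n) = (p−1)(q−1) = n − (p+q) + 1, so p + q = 943 − 880 + 1 = 64.
p and q are the roots of t² − 64t + 943 = 0.
Discriminant: 64² − 4·943 = 4096 − 3772 = 324; √324 = 18.
q = (64 − 18)/2 = 23, p = (64 + 18)/2 = 41.
Check: 23 · 41 = 943.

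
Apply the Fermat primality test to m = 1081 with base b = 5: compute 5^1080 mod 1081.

968

5^1 ≡ 5 (mod 1081)
5^2 ≡ 5^2 = 25 ≡ 25 (mod 1081)
5^4 ≡ 25^2 = 625 ≡ 625 (mod 1081)
5^8 ≡ 625^2 = 390625 ≡ 384 (mod 1081)
5^16 ≡ 384^2 = 147456 ≡ 440 (mod 1081)
5^32 ≡ 440^2 = 193600 ≡ 101 (mod 1081)
5^64 ≡ 101^2 = 10201 ≡ 472 (mod 1081)
5^128 ≡ 472^2 = 222784 ≡ 98 (mod 1081)
5^256 ≡ 98^2 = 9604 ≡ 956 (mod 1081)
5^512 ≡ 956^2 = 913936 ≡ 491 (mod 1081)
5^1024 ≡ 491^2 = 241081 ≡ 18 (mod 1081)
1080 = 1024 + 32 + 16 + 8 in binary powers of 2.
So 5^1080 ≡ 18 · 101 · 440 · 384 ≡ 968 (mod 1081).
Since 968 ≠ 1, base 5 is a Fermat witness: 1081 is composite.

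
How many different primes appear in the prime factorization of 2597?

2

2597 = 7^2 · 53
2597 = 7^2 · 53, which has 2 distinct prime factors.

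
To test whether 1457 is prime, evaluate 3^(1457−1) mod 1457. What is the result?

3^1 ≡ 3 (mod 1457)
3^2 ≡ 3^2 = 9 ≡ 9 (mod 1457)
3^4 ≡ 9^2 = 81 ≡ 81 (mod 1457)
3^8 ≡ 81^2 = 6561 ≡ 733 (mod 1457)
3^16 ≡ 733^2 = 537289 ≡ 1113 (mod 1457)
3^32 ≡ 1113^2 = 1238769 ≡ 319 (mod 1457)
3^64 ≡ 319^2 = 101761 ≡ 1228 (mod 1457)
3^128 ≡ 1228^2 = 1507984 ≡ 1446 (mod 1457)
3^256 ≡ 1446^2 = 2090916 ≡ 121 (mod 1457)
3^512 ≡ 121^2 = 14641 ≡ 71 (mod 1457)
3^1024 ≡ 71^2 = 5041 ≡ 670 (mod 1457)
1456 = 1024 + 256 + 128 + 32 + 16 in binary powers of 2.
So 3^1456 ≡ 670 · 121 · 1446 · 319 · 1113 ≡ 307 (mod 1457).
Since 307 ≠ 1, base 3 is a Fermat witness: 1457 is composite.

307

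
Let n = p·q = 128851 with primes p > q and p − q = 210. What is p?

479

Since p = q + 210, we have 128851 = q(q + 210), so q² + 210q − 128851 = 0.
Discriminant: 210² + 4·128851 = 44100 + 515404 = 559504; √559504 = 748.
q = (−210 + 748)/2 = 269, and p = q + 210 = 479.
Check: 269 · 479 = 128851.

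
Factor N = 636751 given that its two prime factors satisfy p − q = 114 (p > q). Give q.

743

Since p = q + 114, we have 636751 = q(q + 114), so q² + 114q − 636751 = 0.
Discriminant: 114² + 4·636751 = 12996 + 2547004 = 2560000; √2560000 = 1600.
q = (−114 + 1600)/2 = 743, and p = q + 114 = 857.
Check: 743 · 857 = 636751.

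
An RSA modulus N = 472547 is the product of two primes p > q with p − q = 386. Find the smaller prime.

Since p = q + 386, we have 472547 = q(q + 386), so q² + 386q − 472547 = 0.
Discriminant: 386² + 4·472547 = 148996 + 1890188 = 2039184; √2039184 = 1428.
q = (−386 + 1428)/2 = 521, and p = q + 386 = 907.
Check: 521 · 907 = 472547.

521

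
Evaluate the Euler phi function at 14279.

Factor: 14279 = 109 · 131.
φ(14279) = (109−1) · (131−1) = 108 · 130 = 14040.

14040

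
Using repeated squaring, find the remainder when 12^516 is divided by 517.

243

12^1 ≡ 12 (mod 517)
12^2 ≡ 12^2 = 144 ≡ 144 (mod 517)
12^4 ≡ 144^2 = 20736 ≡ 56 (mod 517)
12^8 ≡ 56^2 = 3136 ≡ 34 (mod 517)
12^16 ≡ 34^2 = 1156 ≡ 122 (mod 517)
12^32 ≡ 122^2 = 14884 ≡ 408 (mod 517)
12^64 ≡ 408^2 = 166464 ≡ 507 (mod 517)
12^128 ≡ 507^2 = 257049 ≡ 100 (mod 517)
12^256 ≡ 100^2 = 10000 ≡ 177 (mod 517)
12^512 ≡ 177^2 = 31329 ≡ 309 (mod 517)
516 = 512 + 4 in binary powers of 2.
So 12^516 ≡ 309 · 56 ≡ 243 (mod 517).
Since 243 ≠ 1, base 12 is a Fermat witness: 517 is composite.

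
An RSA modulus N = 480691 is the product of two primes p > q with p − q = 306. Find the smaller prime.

Since p = q + 306, we have 480691 = q(q + 306), so q² + 306q − 480691 = 0.
Discriminant: 306² + 4·480691 = 93636 + 1922764 = 2016400; √2016400 = 1420.
q = (−306 + 1420)/2 = 557, and p = q + 306 = 863.
Check: 557 · 863 = 480691.

557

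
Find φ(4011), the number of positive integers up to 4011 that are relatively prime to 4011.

Factor: 4011 = 3 · 7 · 191.
φ(4011) = (3−1) · (7−1) · (191−1) = 2 · 6 · 190 = 2280.

2280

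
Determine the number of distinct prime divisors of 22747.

2

22747 = 23^2 · 43
22747 = 23^2 · 43, which has 2 distinct prime factors.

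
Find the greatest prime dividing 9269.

9269 = 13 · 713
713 = 23 · 31
31 is prime.
So 9269 = 13 · 23 · 31; the largest prime factor is 31.

31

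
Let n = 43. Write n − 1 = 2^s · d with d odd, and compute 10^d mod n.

1

43 − 1 = 42 = 2^1 · 21, so d = 21.
10^1 ≡ 10 (mod 43)
10^2 ≡ 10^2 = 100 ≡ 14 (mod 43)
10^4 ≡ 14^2 = 196 ≡ 24 (mod 43)
10^8 ≡ 24^2 = 576 ≡ 17 (mod 43)
10^16 ≡ 17^2 = 289 ≡ 31 (mod 43)
21 = 16 + 4 + 1 in binary powers of 2.
So 10^21 ≡ 31 · 24 · 10 ≡ 1 (mod 43).
Since 10^d ≡ 1 (mod 43), base 10 does not prove 43 composite.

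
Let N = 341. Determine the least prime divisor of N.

341 is odd.
Digit sum 8, not divisible by 3.
Ends in 1: not divisible by 5.
7: 341 = 7·48 + 5
11: 341 = 11·31

11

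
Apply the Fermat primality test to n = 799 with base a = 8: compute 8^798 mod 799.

4

8^1 ≡ 8 (mod 799)
8^2 ≡ 8^2 = 64 ≡ 64 (mod 799)
8^4 ≡ 64^2 = 4096 ≡ 101 (mod 799)
8^8 ≡ 101^2 = 10201 ≡ 613 (mod 799)
8^16 ≡ 613^2 = 375769 ≡ 239 (mod 799)
8^32 ≡ 239^2 = 57121 ≡ 392 (mod 799)
8^64 ≡ 392^2 = 153664 ≡ 256 (mod 799)
8^128 ≡ 256^2 = 65536 ≡ 18 (mod 799)
8^256 ≡ 18^2 = 324 ≡ 324 (mod 799)
8^512 ≡ 324^2 = 104976 ≡ 307 (mod 799)
798 = 512 + 256 + 16 + 8 + 4 + 2 in binary powers of 2.
So 8^798 ≡ 307 · 324 · 239 · 613 · 101 · 64 ≡ 4 (mod 799).
Since 4 ≠ 1, base 8 is a Fermat witness: 799 is composite.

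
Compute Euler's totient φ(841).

Factor: 841 = 29^2.
φ(841) = 29^1·(29−1) = 812.

812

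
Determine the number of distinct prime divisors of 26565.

26565 = 3 · 8855
8855 = 5 · 1771
1771 = 7 · 253
253 = 11 · 23
26565 = 3 · 5 · 7 · 11 · 23, which has 5 distinct prime factors.

5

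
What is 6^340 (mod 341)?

6^1 ≡ 6 (mod 341)
6^2 ≡ 6^2 = 36 ≡ 36 (mod 341)
6^4 ≡ 36^2 = 1296 ≡ 273 (mod 341)
6^8 ≡ 273^2 = 74529 ≡ 191 (mod 341)
6^16 ≡ 191^2 = 36481 ≡ 335 (mod 341)
6^32 ≡ 335^2 = 112225 ≡ 36 (mod 341)
6^64 ≡ 36^2 = 1296 ≡ 273 (mod 341)
6^128 ≡ 273^2 = 74529 ≡ 191 (mod 341)
6^256 ≡ 191^2 = 36481 ≡ 335 (mod 341)
340 = 256 + 64 + 16 + 4 in binary powers of 2.
So 6^340 ≡ 335 · 273 · 335 · 273 ≡ 56 (mod 341).
Since 56 ≠ 1, base 6 is a Fermat witness: 341 is composite.

56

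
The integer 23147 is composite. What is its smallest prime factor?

23147 is odd.
Digit sum 17, not divisible by 3.
Ends in 7: not divisible by 5.
7: 23147 = 7·3306 + 5
11: 23147 = 11·2104 + 3
13: 23147 = 13·1780 + 7
17: 23147 = 17·1361 + 10
19: 23147 = 19·1218 + 5
23: 23147 = 23·1006 + 9
29: 23147 = 29·798 + 5
31: 23147 = 31·746 + 21
37: 23147 = 37·625 + 22
41: 23147 = 41·564 + 23
43: 23147 = 43·538 + 13
47: 23147 = 47·492 + 23
53: 23147 = 53·436 + 39
59: 23147 = 59·392 + 19
61: 23147 = 61·379 + 28
67: 23147 = 67·345 + 32
71: 23147 = 71·326 + 1
73: 23147 = 73·317 + 6
79: 23147 = 79·293

79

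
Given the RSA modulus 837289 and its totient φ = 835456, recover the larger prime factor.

977

φ(n) = (p−1)(q−1) = n − (p+q) + 1, so p + q = 837289 − 835456 + 1 = 1834.
p and q are the roots of t² − 1834t + 837289 = 0.
Discriminant: 1834² − 4·837289 = 3363556 − 3349156 = 14400; √14400 = 120.
q = (1834 − 120)/2 = 857, p = (1834 + 120)/2 = 977.
Check: 857 · 977 = 837289.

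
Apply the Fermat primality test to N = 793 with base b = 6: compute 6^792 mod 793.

6^1 ≡ 6 (mod 793)
6^2 ≡ 6^2 = 36 ≡ 36 (mod 793)
6^4 ≡ 36^2 = 1296 ≡ 503 (mod 793)
6^8 ≡ 503^2 = 253009 ≡ 42 (mod 793)
6^16 ≡ 42^2 = 1764 ≡ 178 (mod 793)
6^32 ≡ 178^2 = 31684 ≡ 757 (mod 793)
6^64 ≡ 757^2 = 573049 ≡ 503 (mod 793)
6^128 ≡ 503^2 = 253009 ≡ 42 (mod 793)
6^256 ≡ 42^2 = 1764 ≡ 178 (mod 793)
6^512 ≡ 178^2 = 31684 ≡ 757 (mod 793)
792 = 512 + 256 + 16 + 8 in binary powers of 2.
So 6^792 ≡ 757 · 178 · 178 · 42 ≡ 508 (mod 793).
Since 508 ≠ 1, base 6 is a Fermat witness: 793 is composite.

508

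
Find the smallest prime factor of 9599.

29

9599 is odd.
Digit sum 32, not divisible by 3.
Ends in 9: not divisible by 5.
7: 9599 = 7·1371 + 2
11: 9599 = 11·872 + 7
13: 9599 = 13·738 + 5
17: 9599 = 17·564 + 11
19: 9599 = 19·505 + 4
23: 9599 = 23·417 + 8
29: 9599 = 29·331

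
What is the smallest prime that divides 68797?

68797 is odd.
Digit sum 37, not divisible by 3.
Ends in 7: not divisible by 5.
7: 68797 = 7·9828 + 1
11: 68797 = 11·6254 + 3
13: 68797 = 13·5292 + 1
17: 68797 = 17·4046 + 15
19: 68797 = 19·3620 + 17
23: 68797 = 23·2991 + 4
29: 68797 = 29·2372 + 9
31: 68797 = 31·2219 + 8
37: 68797 = 37·1859 + 14
41: 68797 = 41·1677 + 40
43: 68797 = 43·1599 + 40
47: 68797 = 47·1463 + 36
53: 68797 = 53·1298 + 3
59: 68797 = 59·1166 + 3
61: 68797 = 61·1127 + 50
67: 68797 = 67·1026 + 55
71: 68797 = 71·968 + 69
73: 68797 = 73·942 + 31
79: 68797 = 79·870 + 67
83: 68797 = 83·828 + 73
89: 68797 = 89·773

89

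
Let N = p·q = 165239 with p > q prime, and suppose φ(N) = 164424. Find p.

443

φ(n) = (p−1)(q−1) = n − (p+q) + 1, so p + q = 165239 − 164424 + 1 = 816.
p and q are the roots of t² − 816t + 165239 = 0.
Discriminant: 816² − 4·165239 = 665856 − 660956 = 4900; √4900 = 70.
q = (816 − 70)/2 = 373, p = (816 + 70)/2 = 443.
Check: 373 · 443 = 165239.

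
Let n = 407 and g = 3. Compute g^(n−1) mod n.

256

3^1 ≡ 3 (mod 407)
3^2 ≡ 3^2 = 9 ≡ 9 (mod 407)
3^4 ≡ 9^2 = 81 ≡ 81 (mod 407)
3^8 ≡ 81^2 = 6561 ≡ 49 (mod 407)
3^16 ≡ 49^2 = 2401 ≡ 366 (mod 407)
3^32 ≡ 366^2 = 133956 ≡ 53 (mod 407)
3^64 ≡ 53^2 = 2809 ≡ 367 (mod 407)
3^128 ≡ 367^2 = 134689 ≡ 379 (mod 407)
3^256 ≡ 379^2 = 143641 ≡ 377 (mod 407)
406 = 256 + 128 + 16 + 4 + 2 in binary powers of 2.
So 3^406 ≡ 377 · 379 · 366 · 81 · 9 ≡ 256 (mod 407).
Since 256 ≠ 1, base 3 is a Fermat witness: 407 is composite.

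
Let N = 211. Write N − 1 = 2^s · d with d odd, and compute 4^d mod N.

211 − 1 = 210 = 2^1 · 105, so d = 105.
4^1 ≡ 4 (mod 211)
4^2 ≡ 4^2 = 16 ≡ 16 (mod 211)
4^4 ≡ 16^2 = 256 ≡ 45 (mod 211)
4^8 ≡ 45^2 = 2025 ≡ 126 (mod 211)
4^16 ≡ 126^2 = 15876 ≡ 51 (mod 211)
4^32 ≡ 51^2 = 2601 ≡ 69 (mod 211)
4^64 ≡ 69^2 = 4761 ≡ 119 (mod 211)
105 = 64 + 32 + 8 + 1 in binary powers of 2.
So 4^105 ≡ 119 · 69 · 126 · 4 ≡ 1 (mod 211).
Since 4^d ≡ 1 (mod 211), base 4 does not prove 211 composite.

1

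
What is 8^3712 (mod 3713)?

3494

8^1 ≡ 8 (mod 3713)
8^2 ≡ 8^2 = 64 ≡ 64 (mod 3713)
8^4 ≡ 64^2 = 4096 ≡ 383 (mod 3713)
8^8 ≡ 383^2 = 146689 ≡ 1882 (mod 3713)
8^16 ≡ 1882^2 = 3541924 ≡ 3435 (mod 3713)
8^32 ≡ 3435^2 = 11799225 ≡ 3024 (mod 3713)
8^64 ≡ 3024^2 = 9144576 ≡ 3170 (mod 3713)
8^128 ≡ 3170^2 = 10048900 ≡ 1522 (mod 3713)
8^256 ≡ 1522^2 = 2316484 ≡ 3285 (mod 3713)
8^512 ≡ 3285^2 = 10791225 ≡ 1247 (mod 3713)
8^1024 ≡ 1247^2 = 1555009 ≡ 2975 (mod 3713)
8^2048 ≡ 2975^2 = 8850625 ≡ 2546 (mod 3713)
3712 = 2048 + 1024 + 512 + 128 in binary powers of 2.
So 8^3712 ≡ 2546 · 2975 · 1247 · 1522 ≡ 3494 (mod 3713).
Since 3494 ≠ 1, base 8 is a Fermat witness: 3713 is composite.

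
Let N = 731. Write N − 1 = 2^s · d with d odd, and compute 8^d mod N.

94

731 − 1 = 730 = 2^1 · 365, so d = 365.
8^1 ≡ 8 (mod 731)
8^2 ≡ 8^2 = 64 ≡ 64 (mod 731)
8^4 ≡ 64^2 = 4096 ≡ 441 (mod 731)
8^8 ≡ 441^2 = 194481 ≡ 35 (mod 731)
8^16 ≡ 35^2 = 1225 ≡ 494 (mod 731)
8^32 ≡ 494^2 = 244036 ≡ 613 (mod 731)
8^64 ≡ 613^2 = 375769 ≡ 35 (mod 731)
8^128 ≡ 35^2 = 1225 ≡ 494 (mod 731)
8^256 ≡ 494^2 = 244036 ≡ 613 (mod 731)
365 = 256 + 64 + 32 + 8 + 4 + 1 in binary powers of 2.
So 8^365 ≡ 613 · 35 · 613 · 35 · 441 · 8 ≡ 94 (mod 731).
Squaring chain: 94; never reaches −1, so base 8 is a Miller–Rabin witness that 731 is composite.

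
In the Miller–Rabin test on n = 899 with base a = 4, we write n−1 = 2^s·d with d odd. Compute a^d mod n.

845

899 − 1 = 898 = 2^1 · 449, so d = 449.
4^1 ≡ 4 (mod 899)
4^2 ≡ 4^2 = 16 ≡ 16 (mod 899)
4^4 ≡ 16^2 = 256 ≡ 256 (mod 899)
4^8 ≡ 256^2 = 65536 ≡ 808 (mod 899)
4^16 ≡ 808^2 = 652864 ≡ 190 (mod 899)
4^32 ≡ 190^2 = 36100 ≡ 140 (mod 899)
4^64 ≡ 140^2 = 19600 ≡ 721 (mod 899)
4^128 ≡ 721^2 = 519841 ≡ 219 (mod 899)
4^256 ≡ 219^2 = 47961 ≡ 314 (mod 899)
449 = 256 + 128 + 64 + 1 in binary powers of 2.
So 4^449 ≡ 314 · 219 · 721 · 4 ≡ 845 (mod 899).
Squaring chain: 845; never reaches −1, so base 4 is a Miller–Rabin witness that 899 is composite.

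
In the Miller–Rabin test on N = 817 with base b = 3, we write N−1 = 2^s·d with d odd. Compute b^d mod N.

817 − 1 = 816 = 2^4 · 51, so d = 51.
3^1 ≡ 3 (mod 817)
3^2 ≡ 3^2 = 9 ≡ 9 (mod 817)
3^4 ≡ 9^2 = 81 ≡ 81 (mod 817)
3^8 ≡ 81^2 = 6561 ≡ 25 (mod 817)
3^16 ≡ 25^2 = 625 ≡ 625 (mod 817)
3^32 ≡ 625^2 = 390625 ≡ 99 (mod 817)
51 = 32 + 16 + 2 + 1 in binary powers of 2.
So 3^51 ≡ 99 · 625 · 9 · 3 ≡ 677 (mod 817).
Squaring chain: 677 → 809 → 64 → 11; never reaches −1, so base 3 is a Miller–Rabin witness that 817 is composite.

677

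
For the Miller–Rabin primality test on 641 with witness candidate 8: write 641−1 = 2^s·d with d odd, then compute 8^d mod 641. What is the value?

641 − 1 = 640 = 2^7 · 5, so d = 5.
8^1 ≡ 8 (mod 641)
8^2 ≡ 8^2 = 64 ≡ 64 (mod 641)
8^4 ≡ 64^2 = 4096 ≡ 250 (mod 641)
5 = 4 + 1 in binary powers of 2.
So 8^5 ≡ 250 · 8 ≡ 77 (mod 641).
Squaring chain: 77 → 160 → 601 → 318 → 487 → 640 → 1; reaches −1, so base 8 does not prove 641 composite.

77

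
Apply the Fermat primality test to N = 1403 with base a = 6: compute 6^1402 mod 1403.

6^1 ≡ 6 (mod 1403)
6^2 ≡ 6^2 = 36 ≡ 36 (mod 1403)
6^4 ≡ 36^2 = 1296 ≡ 1296 (mod 1403)
6^8 ≡ 1296^2 = 1679616 ≡ 225 (mod 1403)
6^16 ≡ 225^2 = 50625 ≡ 117 (mod 1403)
6^32 ≡ 117^2 = 13689 ≡ 1062 (mod 1403)
6^64 ≡ 1062^2 = 1127844 ≡ 1235 (mod 1403)
6^128 ≡ 1235^2 = 1525225 ≡ 164 (mod 1403)
6^256 ≡ 164^2 = 26896 ≡ 239 (mod 1403)
6^512 ≡ 239^2 = 57121 ≡ 1001 (mod 1403)
6^1024 ≡ 1001^2 = 1002001 ≡ 259 (mod 1403)
1402 = 1024 + 256 + 64 + 32 + 16 + 8 + 2 in binary powers of 2.
So 6^1402 ≡ 259 · 239 · 1235 · 1062 · 117 · 225 · 36 ≡ 899 (mod 1403).
Since 899 ≠ 1, base 6 is a Fermat witness: 1403 is composite.

899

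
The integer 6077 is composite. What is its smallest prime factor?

59

6077 is odd.
Digit sum 20, not divisible by 3.
Ends in 7: not divisible by 5.
7: 6077 = 7·868 + 1
11: 6077 = 11·552 + 5
13: 6077 = 13·467 + 6
17: 6077 = 17·357 + 8
19: 6077 = 19·319 + 16
23: 6077 = 23·264 + 5
29: 6077 = 29·209 + 16
31: 6077 = 31·196 + 1
37: 6077 = 37·164 + 9
41: 6077 = 41·148 + 9
43: 6077 = 43·141 + 14
47: 6077 = 47·129 + 14
53: 6077 = 53·114 + 35
59: 6077 = 59·103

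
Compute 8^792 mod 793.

8^1 ≡ 8 (mod 793)
8^2 ≡ 8^2 = 64 ≡ 64 (mod 793)
8^4 ≡ 64^2 = 4096 ≡ 131 (mod 793)
8^8 ≡ 131^2 = 17161 ≡ 508 (mod 793)
8^16 ≡ 508^2 = 258064 ≡ 339 (mod 793)
8^32 ≡ 339^2 = 114921 ≡ 729 (mod 793)
8^64 ≡ 729^2 = 531441 ≡ 131 (mod 793)
8^128 ≡ 131^2 = 17161 ≡ 508 (mod 793)
8^256 ≡ 508^2 = 258064 ≡ 339 (mod 793)
8^512 ≡ 339^2 = 114921 ≡ 729 (mod 793)
792 = 512 + 256 + 16 + 8 in binary powers of 2.
So 8^792 ≡ 729 · 339 · 339 · 508 ≡ 729 (mod 793).
Since 729 ≠ 1, base 8 is a Fermat witness: 793 is composite.

729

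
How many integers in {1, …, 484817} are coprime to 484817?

Factor: 484817 = 23 · 107 · 197.
φ(484817) = (23−1) · (107−1) · (197−1) = 22 · 106 · 196 = 457072.

457072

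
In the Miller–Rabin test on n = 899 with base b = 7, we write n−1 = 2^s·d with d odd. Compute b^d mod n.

899 − 1 = 898 = 2^1 · 449, so d = 449.
7^1 ≡ 7 (mod 899)
7^2 ≡ 7^2 = 49 ≡ 49 (mod 899)
7^4 ≡ 49^2 = 2401 ≡ 603 (mod 899)
7^8 ≡ 603^2 = 363609 ≡ 413 (mod 899)
7^16 ≡ 413^2 = 170569 ≡ 658 (mod 899)
7^32 ≡ 658^2 = 432964 ≡ 545 (mod 899)
7^64 ≡ 545^2 = 297025 ≡ 355 (mod 899)
7^128 ≡ 355^2 = 126025 ≡ 165 (mod 899)
7^256 ≡ 165^2 = 27225 ≡ 255 (mod 899)
449 = 256 + 128 + 64 + 1 in binary powers of 2.
So 7^449 ≡ 255 · 165 · 355 · 7 ≡ 877 (mod 899).
Squaring chain: 877; never reaches −1, so base 7 is a Miller–Rabin witness that 899 is composite.

877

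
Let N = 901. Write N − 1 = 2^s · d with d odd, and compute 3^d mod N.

901 − 1 = 900 = 2^2 · 225, so d = 225.
3^1 ≡ 3 (mod 901)
3^2 ≡ 3^2 = 9 ≡ 9 (mod 901)
3^4 ≡ 9^2 = 81 ≡ 81 (mod 901)
3^8 ≡ 81^2 = 6561 ≡ 254 (mod 901)
3^16 ≡ 254^2 = 64516 ≡ 545 (mod 901)
3^32 ≡ 545^2 = 297025 ≡ 596 (mod 901)
3^64 ≡ 596^2 = 355216 ≡ 222 (mod 901)
3^128 ≡ 222^2 = 49284 ≡ 630 (mod 901)
225 = 128 + 64 + 32 + 1 in binary powers of 2.
So 3^225 ≡ 630 · 222 · 596 · 3 ≡ 734 (mod 901).
Squaring chain: 734 → 859; never reaches −1, so base 3 is a Miller–Rabin witness that 901 is composite.

734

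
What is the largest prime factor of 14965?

14965 = 5 · 2993
2993 = 41 · 73
73 is prime.
So 14965 = 5 · 41 · 73; the largest prime factor is 73.

73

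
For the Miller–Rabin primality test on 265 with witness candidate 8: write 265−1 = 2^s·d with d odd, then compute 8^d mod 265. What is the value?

265 − 1 = 264 = 2^3 · 33, so d = 33.
8^1 ≡ 8 (mod 265)
8^2 ≡ 8^2 = 64 ≡ 64 (mod 265)
8^4 ≡ 64^2 = 4096 ≡ 121 (mod 265)
8^8 ≡ 121^2 = 14641 ≡ 66 (mod 265)
8^16 ≡ 66^2 = 4356 ≡ 116 (mod 265)
8^32 ≡ 116^2 = 13456 ≡ 206 (mod 265)
33 = 32 + 1 in binary powers of 2.
So 8^33 ≡ 206 · 8 ≡ 58 (mod 265).
Squaring chain: 58 → 184 → 201; never reaches −1, so base 8 is a Miller–Rabin witness that 265 is composite.

58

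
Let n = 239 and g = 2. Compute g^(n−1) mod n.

1

2^1 ≡ 2 (mod 239)
2^2 ≡ 2^2 = 4 ≡ 4 (mod 239)
2^4 ≡ 4^2 = 16 ≡ 16 (mod 239)
2^8 ≡ 16^2 = 256 ≡ 17 (mod 239)
2^16 ≡ 17^2 = 289 ≡ 50 (mod 239)
2^32 ≡ 50^2 = 2500 ≡ 110 (mod 239)
2^64 ≡ 110^2 = 12100 ≡ 150 (mod 239)
2^128 ≡ 150^2 = 22500 ≡ 34 (mod 239)
238 = 128 + 64 + 32 + 8 + 4 + 2 in binary powers of 2.
So 2^238 ≡ 34 · 150 · 110 · 17 · 16 · 4 ≡ 1 (mod 239).
Since the result is 1, base 2 gives no evidence that 239 is composite.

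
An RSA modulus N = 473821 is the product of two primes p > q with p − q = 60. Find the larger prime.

719

Since p = q + 60, we have 473821 = q(q + 60), so q² + 60q − 473821 = 0.
Discriminant: 60² + 4·473821 = 3600 + 1895284 = 1898884; √1898884 = 1378.
q = (−60 + 1378)/2 = 659, and p = q + 60 = 719.
Check: 659 · 719 = 473821.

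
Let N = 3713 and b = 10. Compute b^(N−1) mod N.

2550

10^1 ≡ 10 (mod 3713)
10^2 ≡ 10^2 = 100 ≡ 100 (mod 3713)
10^4 ≡ 100^2 = 10000 ≡ 2574 (mod 3713)
10^8 ≡ 2574^2 = 6625476 ≡ 1484 (mod 3713)
10^16 ≡ 1484^2 = 2202256 ≡ 447 (mod 3713)
10^32 ≡ 447^2 = 199809 ≡ 3020 (mod 3713)
10^64 ≡ 3020^2 = 9120400 ≡ 1272 (mod 3713)
10^128 ≡ 1272^2 = 1617984 ≡ 2829 (mod 3713)
10^256 ≡ 2829^2 = 8003241 ≡ 1726 (mod 3713)
10^512 ≡ 1726^2 = 2979076 ≡ 1250 (mod 3713)
10^1024 ≡ 1250^2 = 1562500 ≡ 3040 (mod 3713)
10^2048 ≡ 3040^2 = 9241600 ≡ 3656 (mod 3713)
3712 = 2048 + 1024 + 512 + 128 in binary powers of 2.
So 10^3712 ≡ 3656 · 3040 · 1250 · 2829 ≡ 2550 (mod 3713).
Since 2550 ≠ 1, base 10 is a Fermat witness: 3713 is composite.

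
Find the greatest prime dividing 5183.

73

5183 = 71 · 73
73 is prime.
So 5183 = 71 · 73; the largest prime factor is 73.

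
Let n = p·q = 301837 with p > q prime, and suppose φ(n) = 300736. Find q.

509

φ(n) = (p−1)(q−1) = n − (p+q) + 1, so p + q = 301837 − 300736 + 1 = 1102.
p and q are the roots of t² − 1102t + 301837 = 0.
Discriminant: 1102² − 4·301837 = 1214404 − 1207348 = 7056; √7056 = 84.
q = (1102 − 84)/2 = 509, p = (1102 + 84)/2 = 593.
Check: 509 · 593 = 301837.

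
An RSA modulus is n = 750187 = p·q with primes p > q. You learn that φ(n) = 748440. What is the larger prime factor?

991

φ(n) = (p−1)(q−1) = n − (p+q) + 1, so p + q = 750187 − 748440 + 1 = 1748.
p and q are the roots of t² − 1748t + 750187 = 0.
Discriminant: 1748² − 4·750187 = 3055504 − 3000748 = 54756; √54756 = 234.
q = (1748 − 234)/2 = 757, p = (1748 + 234)/2 = 991.
Check: 757 · 991 = 750187.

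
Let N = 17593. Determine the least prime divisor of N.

17593 is odd.
Digit sum 25, not divisible by 3.
Ends in 3: not divisible by 5.
7: 17593 = 7·2513 + 2
11: 17593 = 11·1599 + 4
13: 17593 = 13·1353 + 4
17: 17593 = 17·1034 + 15
19: 17593 = 19·925 + 18
23: 17593 = 23·764 + 21
29: 17593 = 29·606 + 19
31: 17593 = 31·567 + 16
37: 17593 = 37·475 + 18
41: 17593 = 41·429 + 4
43: 17593 = 43·409 + 6
47: 17593 = 47·374 + 15
53: 17593 = 53·331 + 50
59: 17593 = 59·298 + 11
61: 17593 = 61·288 + 25
67: 17593 = 67·262 + 39
71: 17593 = 71·247 + 56
73: 17593 = 73·241

73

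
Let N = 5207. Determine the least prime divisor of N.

5207 is odd.
Digit sum 14, not divisible by 3.
Ends in 7: not divisible by 5.
7: 5207 = 7·743 + 6
11: 5207 = 11·473 + 4
13: 5207 = 13·400 + 7
17: 5207 = 17·306 + 5
19: 5207 = 19·274 + 1
23: 5207 = 23·226 + 9
29: 5207 = 29·179 + 16
31: 5207 = 31·167 + 30
37: 5207 = 37·140 + 27
41: 5207 = 41·127

41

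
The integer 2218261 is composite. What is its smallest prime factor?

2218261 is odd.
Digit sum 22, not divisible by 3.
Ends in 1: not divisible by 5.
7: 2218261 = 7·316894 + 3
11: 2218261 = 11·201660 + 1
13: 2218261 = 13·170635 + 6
17: 2218261 = 17·130485 + 16
19: 2218261 = 19·116750 + 11
23: 2218261 = 23·96446 + 3
29: 2218261 = 29·76491 + 22
31: 2218261 = 31·71556 + 25
37: 2218261 = 37·59953

37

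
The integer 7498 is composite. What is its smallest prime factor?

7498 is even: 2 divides it.

2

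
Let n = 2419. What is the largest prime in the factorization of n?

59

2419 = 41 · 59
59 is prime.
So 2419 = 41 · 59; the largest prime factor is 59.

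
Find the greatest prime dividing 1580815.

73

1580815 = 5 · 316163
316163 = 61 · 5183
5183 = 71 · 73
73 is prime.
So 1580815 = 5 · 61 · 71 · 73; the largest prime factor is 73.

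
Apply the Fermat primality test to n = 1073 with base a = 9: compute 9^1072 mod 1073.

9^1 ≡ 9 (mod 1073)
9^2 ≡ 9^2 = 81 ≡ 81 (mod 1073)
9^4 ≡ 81^2 = 6561 ≡ 123 (mod 1073)
9^8 ≡ 123^2 = 15129 ≡ 107 (mod 1073)
9^16 ≡ 107^2 = 11449 ≡ 719 (mod 1073)
9^32 ≡ 719^2 = 516961 ≡ 848 (mod 1073)
9^64 ≡ 848^2 = 719104 ≡ 194 (mod 1073)
9^128 ≡ 194^2 = 37636 ≡ 81 (mod 1073)
9^256 ≡ 81^2 = 6561 ≡ 123 (mod 1073)
9^512 ≡ 123^2 = 15129 ≡ 107 (mod 1073)
9^1024 ≡ 107^2 = 11449 ≡ 719 (mod 1073)
1072 = 1024 + 32 + 16 in binary powers of 2.
So 9^1072 ≡ 719 · 848 · 719 ≡ 194 (mod 1073).
Since 194 ≠ 1, base 9 is a Fermat witness: 1073 is composite.

194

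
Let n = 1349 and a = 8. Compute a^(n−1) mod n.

1018

8^1 ≡ 8 (mod 1349)
8^2 ≡ 8^2 = 64 ≡ 64 (mod 1349)
8^4 ≡ 64^2 = 4096 ≡ 49 (mod 1349)
8^8 ≡ 49^2 = 2401 ≡ 1052 (mod 1349)
8^16 ≡ 1052^2 = 1106704 ≡ 524 (mod 1349)
8^32 ≡ 524^2 = 274576 ≡ 729 (mod 1349)
8^64 ≡ 729^2 = 531441 ≡ 1284 (mod 1349)
8^128 ≡ 1284^2 = 1648656 ≡ 178 (mod 1349)
8^256 ≡ 178^2 = 31684 ≡ 657 (mod 1349)
8^512 ≡ 657^2 = 431649 ≡ 1318 (mod 1349)
8^1024 ≡ 1318^2 = 1737124 ≡ 961 (mod 1349)
1348 = 1024 + 256 + 64 + 4 in binary powers of 2.
So 8^1348 ≡ 961 · 657 · 1284 · 49 ≡ 1018 (mod 1349).
Since 1018 ≠ 1, base 8 is a Fermat witness: 1349 is composite.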